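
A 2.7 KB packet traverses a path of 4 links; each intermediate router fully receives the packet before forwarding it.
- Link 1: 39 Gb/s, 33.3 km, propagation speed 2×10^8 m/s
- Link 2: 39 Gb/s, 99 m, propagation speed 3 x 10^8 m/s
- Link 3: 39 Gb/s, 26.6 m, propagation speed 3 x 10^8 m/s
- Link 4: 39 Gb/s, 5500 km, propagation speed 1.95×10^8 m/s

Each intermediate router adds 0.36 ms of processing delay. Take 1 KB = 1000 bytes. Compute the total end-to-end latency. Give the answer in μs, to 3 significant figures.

L = 21600 bits.
Transmission delay per hop = L/R = 21600/39000000000 = 0.553846 μs; 4 hops → 2.21538 μs.
Propagation delays (d/s per hop): 166.5, 0.33, 0.0886667, 28205.1 μs; sum = 28372 μs.
Processing at 3 router(s): 3 × 0.36 ms = 1080 μs.
End-to-end = 29500 μs.

29500 μs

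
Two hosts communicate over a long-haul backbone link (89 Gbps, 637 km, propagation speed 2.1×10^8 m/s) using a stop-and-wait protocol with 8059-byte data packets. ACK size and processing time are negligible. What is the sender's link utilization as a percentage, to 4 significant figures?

0.01194 %

t_tx = L/R = 64472/89000000000 = 7.24404e-07 s.
t_prop = 637000/210000000 = 0.00303333 s; RTT = 0.00606667 s.
Cycle = t_tx + RTT = 0.00606739 s.
Utilization = t_tx / cycle = 7.24404e-07/0.00606739 = 0.01194 %.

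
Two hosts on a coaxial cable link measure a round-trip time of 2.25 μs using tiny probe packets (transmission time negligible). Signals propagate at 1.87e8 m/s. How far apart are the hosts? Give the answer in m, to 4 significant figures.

One-way propagation = RTT/2 = 1.125 μs.
d = s × t = 187000000 × 1.125e-06 = 210.4 m.

210.4 m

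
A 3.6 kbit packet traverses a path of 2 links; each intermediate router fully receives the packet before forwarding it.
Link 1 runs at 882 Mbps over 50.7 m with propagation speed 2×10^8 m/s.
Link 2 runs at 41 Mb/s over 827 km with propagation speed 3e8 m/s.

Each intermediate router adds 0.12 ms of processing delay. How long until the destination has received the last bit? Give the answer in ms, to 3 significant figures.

L = 3600 bits.
Transmission delays (L/R per hop): 0.00408163, 0.0878049 ms; sum = 0.0918865 ms.
Propagation delays (d/s per hop): 0.0002535, 2.75667 ms; sum = 2.75692 ms.
Processing at 1 router(s): 1 × 0.12 ms = 0.12 ms.
End-to-end = 2.97 ms.

2.97 ms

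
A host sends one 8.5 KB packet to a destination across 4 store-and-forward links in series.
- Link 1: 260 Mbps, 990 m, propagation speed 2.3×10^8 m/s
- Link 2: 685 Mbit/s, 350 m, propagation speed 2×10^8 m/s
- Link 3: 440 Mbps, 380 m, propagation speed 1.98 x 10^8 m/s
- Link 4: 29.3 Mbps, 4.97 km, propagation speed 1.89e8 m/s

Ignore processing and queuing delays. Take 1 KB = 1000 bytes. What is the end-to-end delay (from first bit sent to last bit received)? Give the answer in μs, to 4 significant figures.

L = 68000 bits.
Transmission delays (L/R per hop): 261.538, 99.2701, 154.545, 2320.82 μs; sum = 2836.17 μs.
Propagation delays (d/s per hop): 4.30435, 1.75, 1.91919, 26.2963 μs; sum = 34.2698 μs.
End-to-end = 2870 μs.

2870 μs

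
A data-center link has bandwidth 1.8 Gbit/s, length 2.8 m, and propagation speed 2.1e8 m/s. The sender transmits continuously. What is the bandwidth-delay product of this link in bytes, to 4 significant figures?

Propagation delay = 2.8 / 210000000 = 1.33333e-08 s.
BDP = R × t_prop = 1800000000 × 1.33333e-08 = 24 bits.
In bytes: 24/8 = 3.000 bytes.

3.000 bytes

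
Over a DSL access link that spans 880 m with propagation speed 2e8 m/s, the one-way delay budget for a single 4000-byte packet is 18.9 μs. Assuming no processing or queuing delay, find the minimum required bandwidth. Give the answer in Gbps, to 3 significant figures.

2.21 Gbps

L = 32000 bits.
Propagation delay = 880 / 200000000 = 4.4 μs.
Transmission budget = 18.9 − 4.4 = 14.5 μs.
R ≥ L / t_tx = 32000 bits / 1.45e-05 s = 2.21 Gbps.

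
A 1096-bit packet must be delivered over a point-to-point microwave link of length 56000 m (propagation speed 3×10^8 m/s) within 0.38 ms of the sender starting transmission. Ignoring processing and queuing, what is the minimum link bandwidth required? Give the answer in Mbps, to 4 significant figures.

Propagation delay = 56000 / 300000000 = 0.186667 ms.
Transmission budget = 0.38 − 0.186667 = 0.193333 ms.
R ≥ L / t_tx = 1096 bits / 0.000193333 s = 5.669 Mbps.

5.669 Mbps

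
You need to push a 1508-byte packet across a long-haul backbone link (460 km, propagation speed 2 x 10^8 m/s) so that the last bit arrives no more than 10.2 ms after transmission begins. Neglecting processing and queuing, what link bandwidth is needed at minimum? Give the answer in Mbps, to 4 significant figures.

1.527 Mbps

L = 12064 bits.
Propagation delay = 460000 / 200000000 = 2.3 ms.
Transmission budget = 10.2 − 2.3 = 7.9 ms.
R ≥ L / t_tx = 12064 bits / 0.0079 s = 1.527 Mbps.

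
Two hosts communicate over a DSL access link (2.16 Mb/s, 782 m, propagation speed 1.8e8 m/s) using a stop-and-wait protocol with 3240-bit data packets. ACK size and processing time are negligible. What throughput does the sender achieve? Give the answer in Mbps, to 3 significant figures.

t_tx = L/R = 3240/2160000 = 0.0015 s.
t_prop = 782/180000000 = 4.34444e-06 s; RTT = 8.68889e-06 s.
Cycle = t_tx + RTT = 0.00150869 s.
Throughput = L / cycle = 3240 / 0.00150869 = 2.15 Mbps.

2.15 Mbps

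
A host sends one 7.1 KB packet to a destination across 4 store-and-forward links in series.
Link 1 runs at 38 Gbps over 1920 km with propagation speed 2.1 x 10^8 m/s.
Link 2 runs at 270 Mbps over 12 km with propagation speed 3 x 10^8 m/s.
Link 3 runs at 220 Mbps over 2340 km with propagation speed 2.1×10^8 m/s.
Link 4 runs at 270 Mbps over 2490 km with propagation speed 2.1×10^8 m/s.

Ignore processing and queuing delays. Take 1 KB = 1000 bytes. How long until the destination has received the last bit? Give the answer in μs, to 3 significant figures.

32900 μs

L = 56800 bits.
Transmission delays (L/R per hop): 1.49474, 210.37, 258.182, 210.37 μs; sum = 680.417 μs.
Propagation delays (d/s per hop): 9142.86, 40, 11142.9, 11857.1 μs; sum = 32182.9 μs.
End-to-end = 32900 μs.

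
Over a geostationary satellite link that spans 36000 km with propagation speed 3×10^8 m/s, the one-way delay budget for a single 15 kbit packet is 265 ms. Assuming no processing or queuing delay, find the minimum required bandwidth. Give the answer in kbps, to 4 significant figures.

103.4 kbps

Propagation delay = 36000000 / 300000000 = 120 ms.
Transmission budget = 265 − 120 = 145 ms.
R ≥ L / t_tx = 15000 bits / 0.145 s = 103.4 kbps.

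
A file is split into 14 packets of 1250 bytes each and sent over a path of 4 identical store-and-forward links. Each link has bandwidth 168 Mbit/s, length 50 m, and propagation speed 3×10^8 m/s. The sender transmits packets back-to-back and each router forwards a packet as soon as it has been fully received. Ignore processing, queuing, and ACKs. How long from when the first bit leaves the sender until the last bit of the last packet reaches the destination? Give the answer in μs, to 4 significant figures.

Per-hop transmission t_tx = L/R = 10000/168000000 = 59.5238 μs.
Per-hop propagation t_prop = 50/300000000 = 0.166667 μs.
Pipeline fill: first packet needs 4·t_tx to clear all hops; remaining 13 packets each add one t_tx.
Total = (4+14-1)·t_tx + 4·t_prop = 17·59.5238 + 4·0.166667 = 1013 μs.

1013 μs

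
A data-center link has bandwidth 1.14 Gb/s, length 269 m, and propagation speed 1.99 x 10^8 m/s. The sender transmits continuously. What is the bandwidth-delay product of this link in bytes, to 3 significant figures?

Propagation delay = 269 / 199000000 = 1.35176e-06 s.
BDP = R × t_prop = 1140000000 × 1.35176e-06 = 1541.01 bits.
In bytes: 1541.01/8 = 193 bytes.

193 bytes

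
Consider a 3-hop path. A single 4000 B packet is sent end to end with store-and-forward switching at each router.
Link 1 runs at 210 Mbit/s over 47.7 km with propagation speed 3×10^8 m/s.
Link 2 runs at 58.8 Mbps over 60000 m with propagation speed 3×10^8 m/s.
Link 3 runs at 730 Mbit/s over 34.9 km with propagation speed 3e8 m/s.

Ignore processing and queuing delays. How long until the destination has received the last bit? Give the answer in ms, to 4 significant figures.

1.216 ms

L = 4000 × 8 = 32000 bits.
Transmission delays (L/R per hop): 0.152381, 0.544218, 0.0438356 ms; sum = 0.740434 ms.
Propagation delays (d/s per hop): 0.159, 0.2, 0.116333 ms; sum = 0.475333 ms.
End-to-end = 1.216 ms.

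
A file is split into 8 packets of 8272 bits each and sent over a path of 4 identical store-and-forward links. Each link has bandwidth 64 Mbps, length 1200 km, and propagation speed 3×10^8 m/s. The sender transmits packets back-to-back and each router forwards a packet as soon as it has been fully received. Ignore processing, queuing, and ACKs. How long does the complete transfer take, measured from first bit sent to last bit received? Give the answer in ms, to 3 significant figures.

17.4 ms

Per-hop transmission t_tx = L/R = 8272/64000000 = 0.12925 ms.
Per-hop propagation t_prop = 1200000/300000000 = 4 ms.
Pipeline fill: first packet needs 4·t_tx to clear all hops; remaining 7 packets each add one t_tx.
Total = (4+8-1)·t_tx + 4·t_prop = 11·0.12925 + 4·4 = 17.4 ms.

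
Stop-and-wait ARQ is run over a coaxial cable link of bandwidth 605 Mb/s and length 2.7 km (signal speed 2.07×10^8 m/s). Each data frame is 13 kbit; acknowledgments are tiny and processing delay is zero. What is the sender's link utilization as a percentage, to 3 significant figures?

45.2 %

t_tx = L/R = 13000/605000000 = 2.14876e-05 s.
t_prop = 2700/2.07e+08 = 1.30435e-05 s; RTT = 2.6087e-05 s.
Cycle = t_tx + RTT = 4.75746e-05 s.
Utilization = t_tx / cycle = 2.14876e-05/4.75746e-05 = 45.2 %.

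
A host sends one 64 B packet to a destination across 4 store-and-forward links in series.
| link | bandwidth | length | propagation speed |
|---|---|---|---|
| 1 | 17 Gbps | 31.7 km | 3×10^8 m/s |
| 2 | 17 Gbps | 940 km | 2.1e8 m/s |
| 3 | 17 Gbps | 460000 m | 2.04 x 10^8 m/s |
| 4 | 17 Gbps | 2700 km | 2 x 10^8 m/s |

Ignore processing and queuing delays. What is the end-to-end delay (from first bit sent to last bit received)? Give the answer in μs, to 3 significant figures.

L = 64 × 8 = 512 bits.
Transmission delay per hop = L/R = 512/17000000000 = 0.0301176 μs; 4 hops → 0.120471 μs.
Propagation delays (d/s per hop): 105.667, 4476.19, 2254.9, 13500 μs; sum = 20336.8 μs.
End-to-end = 20300 μs.

20300 μs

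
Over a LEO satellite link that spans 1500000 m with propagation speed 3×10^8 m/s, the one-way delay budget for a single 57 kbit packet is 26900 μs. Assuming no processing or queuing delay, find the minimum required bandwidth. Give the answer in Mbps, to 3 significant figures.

Propagation delay = 1500000 / 300000000 = 5000 μs.
Transmission budget = 26900 − 5000 = 21900 μs.
R ≥ L / t_tx = 57000 bits / 0.0219 s = 2.60 Mbps.

2.60 Mbps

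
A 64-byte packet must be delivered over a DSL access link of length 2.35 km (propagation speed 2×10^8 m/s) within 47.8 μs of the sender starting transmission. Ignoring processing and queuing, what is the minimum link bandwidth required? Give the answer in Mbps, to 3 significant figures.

L = 512 bits.
Propagation delay = 2350 / 200000000 = 11.75 μs.
Transmission budget = 47.8 − 11.75 = 36.05 μs.
R ≥ L / t_tx = 512 bits / 3.605e-05 s = 14.2 Mbps.

14.2 Mbps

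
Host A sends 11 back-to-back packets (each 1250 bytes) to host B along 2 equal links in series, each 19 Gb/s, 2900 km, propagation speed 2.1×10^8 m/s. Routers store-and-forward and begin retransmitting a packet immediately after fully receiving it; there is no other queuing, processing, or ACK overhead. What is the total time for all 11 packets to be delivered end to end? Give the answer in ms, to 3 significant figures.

27.6 ms

Per-hop transmission t_tx = L/R = 10000/19000000000 = 0.000526316 ms.
Per-hop propagation t_prop = 2900000/210000000 = 13.8095 ms.
Pipeline fill: first packet needs 2·t_tx to clear all hops; remaining 10 packets each add one t_tx.
Total = (2+11-1)·t_tx + 2·t_prop = 12·0.000526316 + 2·13.8095 = 27.6 ms.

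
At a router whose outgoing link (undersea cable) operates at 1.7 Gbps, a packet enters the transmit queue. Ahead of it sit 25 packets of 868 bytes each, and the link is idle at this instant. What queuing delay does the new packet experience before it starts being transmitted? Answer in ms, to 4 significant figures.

Each queued packet: L/R = 6944/1700000000 = 0.00408471 ms.
25 queued → 0.102118 ms.
Queuing delay = 0.1021 ms.

0.1021 ms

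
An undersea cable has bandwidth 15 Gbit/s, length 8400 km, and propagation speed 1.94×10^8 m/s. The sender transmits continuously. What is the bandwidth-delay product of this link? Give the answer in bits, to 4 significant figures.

649500000 bits

Propagation delay = 8400000 / 194000000 = 0.043299 s.
BDP = R × t_prop = 15000000000 × 0.043299 = 649485000 bits.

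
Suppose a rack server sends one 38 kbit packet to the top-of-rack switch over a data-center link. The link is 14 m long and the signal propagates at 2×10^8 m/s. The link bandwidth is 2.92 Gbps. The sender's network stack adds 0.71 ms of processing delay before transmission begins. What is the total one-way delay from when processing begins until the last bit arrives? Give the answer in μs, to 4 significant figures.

723.1 μs

L = 38000 bits.
Transmission delay = L/R = 38000 / 2920000000 = 13.0137 μs.
Propagation delay = d/s = 14 m / 200000000 m/s = 0.07 μs.
Plus processing delay 0.71 ms = 710 μs.
Total = 723.1 μs.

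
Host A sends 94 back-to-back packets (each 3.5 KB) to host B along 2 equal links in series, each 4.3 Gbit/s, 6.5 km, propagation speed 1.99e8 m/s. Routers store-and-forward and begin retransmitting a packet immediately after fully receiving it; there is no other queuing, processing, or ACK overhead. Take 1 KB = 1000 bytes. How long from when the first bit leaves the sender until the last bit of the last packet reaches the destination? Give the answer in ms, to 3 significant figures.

0.684 ms

Per-hop transmission t_tx = L/R = 28000/4300000000 = 0.00651163 ms.
Per-hop propagation t_prop = 6500/199000000 = 0.0326633 ms.
Pipeline fill: first packet needs 2·t_tx to clear all hops; remaining 93 packets each add one t_tx.
Total = (2+94-1)·t_tx + 2·t_prop = 95·0.00651163 + 2·0.0326633 = 0.684 ms.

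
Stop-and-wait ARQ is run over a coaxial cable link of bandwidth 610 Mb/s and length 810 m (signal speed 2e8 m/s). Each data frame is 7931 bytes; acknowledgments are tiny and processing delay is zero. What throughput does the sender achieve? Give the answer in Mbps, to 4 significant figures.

t_tx = L/R = 63448/610000000 = 0.000104013 s.
t_prop = 810/200000000 = 4.05e-06 s; RTT = 8.1e-06 s.
Cycle = t_tx + RTT = 0.000112113 s.
Throughput = L / cycle = 63448 / 0.000112113 = 565.9 Mbps.

565.9 Mbps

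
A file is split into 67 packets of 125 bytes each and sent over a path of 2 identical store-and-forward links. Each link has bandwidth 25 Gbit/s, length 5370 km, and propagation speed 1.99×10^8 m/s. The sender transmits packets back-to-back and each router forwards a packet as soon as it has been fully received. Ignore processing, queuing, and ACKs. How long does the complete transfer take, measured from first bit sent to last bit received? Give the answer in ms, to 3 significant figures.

54.0 ms

Per-hop transmission t_tx = L/R = 1000/25000000000 = 4e-05 ms.
Per-hop propagation t_prop = 5370000/199000000 = 26.9849 ms.
Pipeline fill: first packet needs 2·t_tx to clear all hops; remaining 66 packets each add one t_tx.
Total = (2+67-1)·t_tx + 2·t_prop = 68·4e-05 + 2·26.9849 = 54.0 ms.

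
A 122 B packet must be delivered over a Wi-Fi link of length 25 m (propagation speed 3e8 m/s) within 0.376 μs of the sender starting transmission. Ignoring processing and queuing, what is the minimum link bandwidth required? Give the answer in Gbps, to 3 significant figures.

L = 976 bits.
Propagation delay = 25 / 300000000 = 0.0833333 μs.
Transmission budget = 0.376 − 0.0833333 = 0.292667 μs.
R ≥ L / t_tx = 976 bits / 2.92667e-07 s = 3.33 Gbps.

3.33 Gbps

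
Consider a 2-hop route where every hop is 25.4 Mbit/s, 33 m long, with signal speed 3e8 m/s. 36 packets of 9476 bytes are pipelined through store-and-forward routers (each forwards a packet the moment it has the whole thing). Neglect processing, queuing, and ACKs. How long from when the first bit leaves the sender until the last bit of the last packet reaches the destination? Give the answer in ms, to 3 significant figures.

Per-hop transmission t_tx = L/R = 75808/25400000 = 2.98457 ms.
Per-hop propagation t_prop = 33/300000000 = 0.00011 ms.
Pipeline fill: first packet needs 2·t_tx to clear all hops; remaining 35 packets each add one t_tx.
Total = (2+36-1)·t_tx + 2·t_prop = 37·2.98457 + 2·0.00011 = 110 ms.

110 ms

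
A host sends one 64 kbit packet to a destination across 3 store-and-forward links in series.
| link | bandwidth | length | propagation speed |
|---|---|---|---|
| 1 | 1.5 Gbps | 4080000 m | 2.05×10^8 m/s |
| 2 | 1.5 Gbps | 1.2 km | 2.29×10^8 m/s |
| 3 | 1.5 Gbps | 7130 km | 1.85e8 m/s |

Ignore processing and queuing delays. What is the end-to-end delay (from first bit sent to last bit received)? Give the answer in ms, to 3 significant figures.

L = 64000 bits.
Transmission delay per hop = L/R = 64000/1500000000 = 0.0426667 ms; 3 hops → 0.128 ms.
Propagation delays (d/s per hop): 19.9024, 0.00524017, 38.5405 ms; sum = 58.4482 ms.
End-to-end = 58.6 ms.

58.6 ms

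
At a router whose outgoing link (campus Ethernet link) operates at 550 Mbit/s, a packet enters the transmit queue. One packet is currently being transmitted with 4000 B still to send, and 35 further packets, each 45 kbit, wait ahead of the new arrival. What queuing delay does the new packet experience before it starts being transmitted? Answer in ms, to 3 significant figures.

2.92 ms

Each queued packet: L/R = 45000/550000000 = 0.0818182 ms.
35 queued → 2.86364 ms.
Plus remaining 32000 bits of current packet: 0.0581818 ms.
Queuing delay = 2.92 ms.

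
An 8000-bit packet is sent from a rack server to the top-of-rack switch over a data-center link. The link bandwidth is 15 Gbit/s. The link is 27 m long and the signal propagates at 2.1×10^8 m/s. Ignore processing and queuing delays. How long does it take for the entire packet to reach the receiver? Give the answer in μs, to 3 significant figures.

Transmission delay = L/R = 8000 / 15000000000 = 0.533333 μs.
Propagation delay = d/s = 27 m / 210000000 m/s = 0.128571 μs.
Total = 0.662 μs.

0.662 μs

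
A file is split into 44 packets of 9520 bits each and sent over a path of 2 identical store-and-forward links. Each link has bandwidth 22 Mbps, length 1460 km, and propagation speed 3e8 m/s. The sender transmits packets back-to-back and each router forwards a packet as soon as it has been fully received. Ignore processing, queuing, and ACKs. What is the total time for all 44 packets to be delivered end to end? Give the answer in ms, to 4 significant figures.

29.21 ms

Per-hop transmission t_tx = L/R = 9520/22000000 = 0.432727 ms.
Per-hop propagation t_prop = 1460000/300000000 = 4.86667 ms.
Pipeline fill: first packet needs 2·t_tx to clear all hops; remaining 43 packets each add one t_tx.
Total = (2+44-1)·t_tx + 2·t_prop = 45·0.432727 + 2·4.86667 = 29.21 ms.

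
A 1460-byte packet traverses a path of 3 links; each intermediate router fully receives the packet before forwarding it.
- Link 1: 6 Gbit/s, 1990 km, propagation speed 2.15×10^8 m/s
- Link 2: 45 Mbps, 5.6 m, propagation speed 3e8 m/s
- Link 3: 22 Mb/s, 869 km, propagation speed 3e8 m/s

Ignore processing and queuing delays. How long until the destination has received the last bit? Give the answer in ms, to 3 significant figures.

L = 1460 × 8 = 11680 bits.
Transmission delays (L/R per hop): 0.00194667, 0.259556, 0.530909 ms; sum = 0.792411 ms.
Propagation delays (d/s per hop): 9.25581, 1.86667e-05, 2.89667 ms; sum = 12.1525 ms.
End-to-end = 12.9 ms.

12.9 ms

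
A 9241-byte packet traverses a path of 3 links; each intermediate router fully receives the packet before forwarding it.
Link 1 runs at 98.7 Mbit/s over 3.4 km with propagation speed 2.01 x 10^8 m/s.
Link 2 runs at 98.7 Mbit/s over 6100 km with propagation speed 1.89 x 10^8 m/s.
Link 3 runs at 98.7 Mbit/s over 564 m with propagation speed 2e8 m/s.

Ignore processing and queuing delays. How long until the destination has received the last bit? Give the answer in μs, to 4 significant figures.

L = 9241 × 8 = 73928 bits.
Transmission delay per hop = L/R = 73928/98700000 = 749.017 μs; 3 hops → 2247.05 μs.
Propagation delays (d/s per hop): 16.9154, 32275.1, 2.82 μs; sum = 32294.9 μs.
End-to-end = 34540 μs.

34540 μs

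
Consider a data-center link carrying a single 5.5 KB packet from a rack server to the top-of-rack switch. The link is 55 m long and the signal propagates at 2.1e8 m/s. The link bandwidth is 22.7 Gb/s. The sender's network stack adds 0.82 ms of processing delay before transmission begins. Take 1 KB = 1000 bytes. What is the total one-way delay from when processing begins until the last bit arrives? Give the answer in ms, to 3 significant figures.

L = 44000 bits.
Transmission delay = L/R = 44000 / 22700000000 = 0.00193833 ms.
Propagation delay = d/s = 55 m / 210000000 m/s = 0.000261905 ms.
Plus processing delay 0.82 ms = 0.82 ms.
Total = 0.822 ms.

0.822 ms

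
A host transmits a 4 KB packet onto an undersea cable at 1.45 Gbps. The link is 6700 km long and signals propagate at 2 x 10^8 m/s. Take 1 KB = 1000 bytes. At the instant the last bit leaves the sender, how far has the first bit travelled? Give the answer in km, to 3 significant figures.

4.41 km

t_tx = L/R = 32000/1450000000 = 2.2069e-05 s.
Distance = s × t_tx = 200000000 × 2.2069e-05 = 4.41 km.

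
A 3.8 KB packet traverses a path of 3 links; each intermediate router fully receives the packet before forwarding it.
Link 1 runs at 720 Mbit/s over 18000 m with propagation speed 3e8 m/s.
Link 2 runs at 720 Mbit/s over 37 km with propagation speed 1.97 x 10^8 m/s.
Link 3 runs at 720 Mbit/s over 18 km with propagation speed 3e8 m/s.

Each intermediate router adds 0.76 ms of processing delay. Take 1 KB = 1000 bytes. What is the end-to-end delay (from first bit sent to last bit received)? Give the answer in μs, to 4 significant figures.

L = 30400 bits.
Transmission delay per hop = L/R = 30400/720000000 = 42.2222 μs; 3 hops → 126.667 μs.
Propagation delays (d/s per hop): 60, 187.817, 60 μs; sum = 307.817 μs.
Processing at 2 router(s): 2 × 0.76 ms = 1520 μs.
End-to-end = 1954 μs.

1954 μs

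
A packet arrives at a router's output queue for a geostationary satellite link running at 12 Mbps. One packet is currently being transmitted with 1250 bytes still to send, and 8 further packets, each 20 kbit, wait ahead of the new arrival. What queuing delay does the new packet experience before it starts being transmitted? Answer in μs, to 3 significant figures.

14200 μs

Each queued packet: L/R = 20000/12000000 = 1666.67 μs.
8 queued → 13333.3 μs.
Plus remaining 10000 bits of current packet: 833.333 μs.
Queuing delay = 14200 μs.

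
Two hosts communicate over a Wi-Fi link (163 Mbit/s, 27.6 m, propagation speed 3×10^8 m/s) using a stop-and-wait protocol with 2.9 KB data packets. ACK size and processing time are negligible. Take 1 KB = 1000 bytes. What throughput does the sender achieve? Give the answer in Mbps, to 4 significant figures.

162.8 Mbps

t_tx = L/R = 23200/163000000 = 0.000142331 s.
t_prop = 27.6/300000000 = 9.2e-08 s; RTT = 1.84e-07 s.
Cycle = t_tx + RTT = 0.000142515 s.
Throughput = L / cycle = 23200 / 0.000142515 = 162.8 Mbps.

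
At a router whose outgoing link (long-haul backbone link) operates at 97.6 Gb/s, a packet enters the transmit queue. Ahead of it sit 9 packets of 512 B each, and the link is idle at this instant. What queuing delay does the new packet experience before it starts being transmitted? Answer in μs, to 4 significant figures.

Each queued packet: L/R = 4096/97600000000 = 0.0419672 μs.
9 queued → 0.377705 μs.
Queuing delay = 0.3777 μs.

0.3777 μs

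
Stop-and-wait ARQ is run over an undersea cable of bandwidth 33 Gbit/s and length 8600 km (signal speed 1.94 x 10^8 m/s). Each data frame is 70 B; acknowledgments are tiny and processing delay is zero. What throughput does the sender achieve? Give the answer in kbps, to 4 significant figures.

6.316 kbps

t_tx = L/R = 560/33000000000 = 1.69697e-08 s.
t_prop = 8600000/194000000 = 0.0443299 s; RTT = 0.0886598 s.
Cycle = t_tx + RTT = 0.0886598 s.
Throughput = L / cycle = 560 / 0.0886598 = 6.316 kbps.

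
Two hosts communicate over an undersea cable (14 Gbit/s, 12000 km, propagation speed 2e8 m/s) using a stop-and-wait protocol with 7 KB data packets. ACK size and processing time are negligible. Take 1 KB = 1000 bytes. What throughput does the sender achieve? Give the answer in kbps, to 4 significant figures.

t_tx = L/R = 56000/14000000000 = 4e-06 s.
t_prop = 12000000/200000000 = 0.06 s; RTT = 0.12 s.
Cycle = t_tx + RTT = 0.120004 s.
Throughput = L / cycle = 56000 / 0.120004 = 466.7 kbps.

466.7 kbps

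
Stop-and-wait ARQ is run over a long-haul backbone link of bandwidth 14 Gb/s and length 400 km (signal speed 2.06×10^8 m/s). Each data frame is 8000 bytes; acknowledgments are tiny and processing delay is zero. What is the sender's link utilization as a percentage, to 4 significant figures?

t_tx = L/R = 64000/14000000000 = 4.57143e-06 s.
t_prop = 400000/206000000 = 0.00194175 s; RTT = 0.0038835 s.
Cycle = t_tx + RTT = 0.00388807 s.
Utilization = t_tx / cycle = 4.57143e-06/0.00388807 = 0.1176 %.

0.1176 %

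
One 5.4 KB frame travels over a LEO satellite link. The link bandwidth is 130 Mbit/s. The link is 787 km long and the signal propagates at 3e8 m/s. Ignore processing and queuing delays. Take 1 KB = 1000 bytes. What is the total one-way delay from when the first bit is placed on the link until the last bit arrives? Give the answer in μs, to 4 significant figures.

2956 μs

L = 43200 bits.
Transmission delay = L/R = 43200 / 130000000 = 332.308 μs.
Propagation delay = d/s = 787000 m / 300000000 m/s = 2623.33 μs.
Total = 2956 μs.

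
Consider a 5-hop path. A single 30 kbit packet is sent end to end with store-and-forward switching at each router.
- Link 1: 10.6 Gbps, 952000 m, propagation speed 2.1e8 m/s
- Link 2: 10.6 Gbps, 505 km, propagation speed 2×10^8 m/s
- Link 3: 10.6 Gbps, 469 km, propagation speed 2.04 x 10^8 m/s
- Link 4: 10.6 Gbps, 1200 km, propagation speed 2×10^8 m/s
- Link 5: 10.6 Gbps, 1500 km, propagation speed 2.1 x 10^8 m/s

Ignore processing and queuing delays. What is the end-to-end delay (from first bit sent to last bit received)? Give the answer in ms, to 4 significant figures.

L = 30000 bits.
Transmission delay per hop = L/R = 30000/10600000000 = 0.00283019 ms; 5 hops → 0.0141509 ms.
Propagation delays (d/s per hop): 4.53333, 2.525, 2.29902, 6, 7.14286 ms; sum = 22.5002 ms.
End-to-end = 22.51 ms.

22.51 ms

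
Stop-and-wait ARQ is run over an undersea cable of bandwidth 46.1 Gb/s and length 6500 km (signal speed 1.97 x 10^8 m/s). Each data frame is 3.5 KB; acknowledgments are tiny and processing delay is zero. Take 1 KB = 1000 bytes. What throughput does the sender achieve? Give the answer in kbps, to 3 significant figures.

t_tx = L/R = 28000/46100000000 = 6.07375e-07 s.
t_prop = 6500000/197000000 = 0.0329949 s; RTT = 0.0659898 s.
Cycle = t_tx + RTT = 0.0659905 s.
Throughput = L / cycle = 28000 / 0.0659905 = 424 kbps.

424 kbps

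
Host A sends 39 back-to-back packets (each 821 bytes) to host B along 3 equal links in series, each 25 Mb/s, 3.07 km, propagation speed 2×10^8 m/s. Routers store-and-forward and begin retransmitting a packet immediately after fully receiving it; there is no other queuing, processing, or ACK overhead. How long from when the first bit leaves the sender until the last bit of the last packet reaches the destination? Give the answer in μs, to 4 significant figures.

Per-hop transmission t_tx = L/R = 6568/25000000 = 262.72 μs.
Per-hop propagation t_prop = 3070/200000000 = 15.35 μs.
Pipeline fill: first packet needs 3·t_tx to clear all hops; remaining 38 packets each add one t_tx.
Total = (3+39-1)·t_tx + 3·t_prop = 41·262.72 + 3·15.35 = 10820 μs.

10820 μs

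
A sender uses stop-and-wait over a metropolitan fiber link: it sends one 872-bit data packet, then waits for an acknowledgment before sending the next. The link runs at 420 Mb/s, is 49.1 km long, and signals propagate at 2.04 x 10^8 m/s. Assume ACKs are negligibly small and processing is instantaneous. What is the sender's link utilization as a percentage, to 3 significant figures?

t_tx = L/R = 872/420000000 = 2.07619e-06 s.
t_prop = 49100/204000000 = 0.000240686 s; RTT = 0.000481373 s.
Cycle = t_tx + RTT = 0.000483449 s.
Utilization = t_tx / cycle = 2.07619e-06/0.000483449 = 0.429 %.

0.429 %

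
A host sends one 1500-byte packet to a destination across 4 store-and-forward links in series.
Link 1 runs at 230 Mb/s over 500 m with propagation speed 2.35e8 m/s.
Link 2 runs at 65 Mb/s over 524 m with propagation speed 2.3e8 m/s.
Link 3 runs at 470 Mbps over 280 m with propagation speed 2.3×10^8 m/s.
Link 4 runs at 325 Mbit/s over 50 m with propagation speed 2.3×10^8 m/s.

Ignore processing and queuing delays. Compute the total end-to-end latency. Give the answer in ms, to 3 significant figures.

0.305 ms

L = 1500 × 8 = 12000 bits.
Transmission delays (L/R per hop): 0.0521739, 0.184615, 0.0255319, 0.0369231 ms; sum = 0.299244 ms.
Propagation delays (d/s per hop): 0.00212766, 0.00227826, 0.00121739, 0.000217391 ms; sum = 0.0058407 ms.
End-to-end = 0.305 ms.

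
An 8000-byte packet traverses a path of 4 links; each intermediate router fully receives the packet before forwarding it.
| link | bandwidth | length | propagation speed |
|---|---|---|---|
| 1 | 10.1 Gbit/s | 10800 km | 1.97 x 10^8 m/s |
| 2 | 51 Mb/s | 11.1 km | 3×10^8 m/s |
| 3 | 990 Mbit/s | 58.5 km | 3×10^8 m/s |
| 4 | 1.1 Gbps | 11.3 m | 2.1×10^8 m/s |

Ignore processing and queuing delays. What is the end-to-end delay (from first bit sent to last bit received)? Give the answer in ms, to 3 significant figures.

L = 8000 × 8 = 64000 bits.
Transmission delays (L/R per hop): 0.00633663, 1.2549, 0.0646465, 0.0581818 ms; sum = 1.38407 ms.
Propagation delays (d/s per hop): 54.8223, 0.037, 0.195, 5.38095e-05 ms; sum = 55.0544 ms.
End-to-end = 56.4 ms.

56.4 ms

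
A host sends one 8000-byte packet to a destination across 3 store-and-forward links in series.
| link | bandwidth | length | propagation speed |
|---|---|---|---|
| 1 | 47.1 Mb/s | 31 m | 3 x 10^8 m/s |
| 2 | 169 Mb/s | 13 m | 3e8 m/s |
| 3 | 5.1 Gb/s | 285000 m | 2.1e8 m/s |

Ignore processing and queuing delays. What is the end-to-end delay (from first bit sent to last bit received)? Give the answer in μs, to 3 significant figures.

L = 8000 × 8 = 64000 bits.
Transmission delays (L/R per hop): 1358.81, 378.698, 12.549 μs; sum = 1750.06 μs.
Propagation delays (d/s per hop): 0.103333, 0.0433333, 1357.14 μs; sum = 1357.29 μs.
End-to-end = 3110 μs.

3110 μs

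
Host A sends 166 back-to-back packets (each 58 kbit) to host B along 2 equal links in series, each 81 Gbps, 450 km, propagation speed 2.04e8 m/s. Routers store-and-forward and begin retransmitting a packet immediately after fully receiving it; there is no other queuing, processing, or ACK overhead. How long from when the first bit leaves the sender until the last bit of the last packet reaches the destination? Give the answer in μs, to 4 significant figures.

4531 μs

Per-hop transmission t_tx = L/R = 58000/81000000000 = 0.716049 μs.
Per-hop propagation t_prop = 450000/204000000 = 2205.88 μs.
Pipeline fill: first packet needs 2·t_tx to clear all hops; remaining 165 packets each add one t_tx.
Total = (2+166-1)·t_tx + 2·t_prop = 167·0.716049 + 2·2205.88 = 4531 μs.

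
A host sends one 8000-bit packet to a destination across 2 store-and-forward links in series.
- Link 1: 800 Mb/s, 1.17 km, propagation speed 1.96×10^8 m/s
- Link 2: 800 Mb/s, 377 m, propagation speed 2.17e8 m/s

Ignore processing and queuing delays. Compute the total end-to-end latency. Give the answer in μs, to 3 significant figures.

27.7 μs

Transmission delay per hop = L/R = 8000/800000000 = 10 μs; 2 hops → 20 μs.
Propagation delays (d/s per hop): 5.96939, 1.73733 μs; sum = 7.70671 μs.
End-to-end = 27.7 μs.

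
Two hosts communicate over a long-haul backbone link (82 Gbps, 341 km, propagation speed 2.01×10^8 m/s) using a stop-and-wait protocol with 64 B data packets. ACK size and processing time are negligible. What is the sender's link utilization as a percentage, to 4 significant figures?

t_tx = L/R = 512/82000000000 = 6.2439e-09 s.
t_prop = 341000/2.01e+08 = 0.00169652 s; RTT = 0.00339303 s.
Cycle = t_tx + RTT = 0.00339304 s.
Utilization = t_tx / cycle = 6.2439e-09/0.00339304 = 0.0001840 %.

0.0001840 %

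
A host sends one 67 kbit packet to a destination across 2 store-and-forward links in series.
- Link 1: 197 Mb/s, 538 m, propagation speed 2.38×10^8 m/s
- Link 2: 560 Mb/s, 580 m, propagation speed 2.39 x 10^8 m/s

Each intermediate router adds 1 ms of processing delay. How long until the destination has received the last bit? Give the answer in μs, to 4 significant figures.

1464 μs

L = 67000 bits.
Transmission delays (L/R per hop): 340.102, 119.643 μs; sum = 459.744 μs.
Propagation delays (d/s per hop): 2.2605, 2.42678 μs; sum = 4.68728 μs.
Processing at 1 router(s): 1 × 1 ms = 1000 μs.
End-to-end = 1464 μs.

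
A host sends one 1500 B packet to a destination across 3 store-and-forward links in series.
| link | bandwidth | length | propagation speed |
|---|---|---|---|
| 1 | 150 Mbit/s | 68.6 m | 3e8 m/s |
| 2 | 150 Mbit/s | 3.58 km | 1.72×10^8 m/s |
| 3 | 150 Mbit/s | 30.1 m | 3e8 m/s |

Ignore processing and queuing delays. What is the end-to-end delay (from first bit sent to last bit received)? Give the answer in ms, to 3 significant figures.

0.261 ms

L = 1500 × 8 = 12000 bits.
Transmission delay per hop = L/R = 12000/150000000 = 0.08 ms; 3 hops → 0.24 ms.
Propagation delays (d/s per hop): 0.000228667, 0.020814, 0.000100333 ms; sum = 0.021143 ms.
End-to-end = 0.261 ms.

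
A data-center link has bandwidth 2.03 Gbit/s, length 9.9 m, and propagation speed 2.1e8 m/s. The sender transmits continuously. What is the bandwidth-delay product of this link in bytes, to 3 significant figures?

12.0 bytes

Propagation delay = 9.9 / 210000000 = 4.71429e-08 s.
BDP = R × t_prop = 2.03e+09 × 4.71429e-08 = 95.7 bits.
In bytes: 95.7/8 = 12.0 bytes.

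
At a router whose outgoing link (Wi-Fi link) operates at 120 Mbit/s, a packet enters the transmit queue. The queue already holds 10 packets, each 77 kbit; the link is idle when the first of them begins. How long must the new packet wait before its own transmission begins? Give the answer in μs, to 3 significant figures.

6420 μs

Each queued packet: L/R = 77000/120000000 = 641.667 μs.
10 queued → 6416.67 μs.
Queuing delay = 6420 μs.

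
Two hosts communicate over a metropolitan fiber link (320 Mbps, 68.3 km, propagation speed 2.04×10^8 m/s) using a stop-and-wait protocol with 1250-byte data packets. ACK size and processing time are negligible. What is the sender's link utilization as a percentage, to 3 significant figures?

4.46 %

t_tx = L/R = 10000/320000000 = 3.125e-05 s.
t_prop = 68300/204000000 = 0.000334804 s; RTT = 0.000669608 s.
Cycle = t_tx + RTT = 0.000700858 s.
Utilization = t_tx / cycle = 3.125e-05/0.000700858 = 4.46 %.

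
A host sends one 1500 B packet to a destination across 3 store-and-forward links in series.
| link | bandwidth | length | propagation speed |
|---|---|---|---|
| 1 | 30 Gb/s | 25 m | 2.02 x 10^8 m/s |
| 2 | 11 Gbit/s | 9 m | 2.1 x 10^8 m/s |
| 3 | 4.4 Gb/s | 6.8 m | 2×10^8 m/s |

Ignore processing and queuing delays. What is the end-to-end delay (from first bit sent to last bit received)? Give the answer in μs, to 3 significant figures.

L = 1500 × 8 = 12000 bits.
Transmission delays (L/R per hop): 0.4, 1.09091, 2.72727 μs; sum = 4.21818 μs.
Propagation delays (d/s per hop): 0.123762, 0.0428571, 0.034 μs; sum = 0.20062 μs.
End-to-end = 4.42 μs.

4.42 μs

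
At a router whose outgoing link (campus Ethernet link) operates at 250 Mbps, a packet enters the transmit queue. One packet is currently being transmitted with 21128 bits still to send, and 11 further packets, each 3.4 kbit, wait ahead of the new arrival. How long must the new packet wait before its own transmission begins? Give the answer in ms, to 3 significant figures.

Each queued packet: L/R = 3400/250000000 = 0.0136 ms.
11 queued → 0.1496 ms.
Plus remaining 21128 bits of current packet: 0.084512 ms.
Queuing delay = 0.234 ms.

0.234 ms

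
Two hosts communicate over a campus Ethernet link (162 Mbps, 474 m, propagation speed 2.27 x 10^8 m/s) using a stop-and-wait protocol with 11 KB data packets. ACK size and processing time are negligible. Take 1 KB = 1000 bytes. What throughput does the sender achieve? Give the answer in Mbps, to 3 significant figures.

161 Mbps

t_tx = L/R = 88000/162000000 = 0.00054321 s.
t_prop = 474/227000000 = 2.08811e-06 s; RTT = 4.17621e-06 s.
Cycle = t_tx + RTT = 0.000547386 s.
Throughput = L / cycle = 88000 / 0.000547386 = 161 Mbps.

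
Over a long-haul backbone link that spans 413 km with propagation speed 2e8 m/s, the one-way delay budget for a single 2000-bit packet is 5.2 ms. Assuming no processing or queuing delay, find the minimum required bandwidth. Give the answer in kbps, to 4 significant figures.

Propagation delay = 413000 / 200000000 = 2.065 ms.
Transmission budget = 5.2 − 2.065 = 3.135 ms.
R ≥ L / t_tx = 2000 bits / 0.003135 s = 638.0 kbps.

638.0 kbps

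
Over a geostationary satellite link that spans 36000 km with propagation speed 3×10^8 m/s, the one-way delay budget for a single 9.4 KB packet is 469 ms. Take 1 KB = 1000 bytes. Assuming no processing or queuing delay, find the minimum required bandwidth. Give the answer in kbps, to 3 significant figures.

215 kbps

L = 75200 bits.
Propagation delay = 36000000 / 300000000 = 120 ms.
Transmission budget = 469 − 120 = 349 ms.
R ≥ L / t_tx = 75200 bits / 0.349 s = 215 kbps.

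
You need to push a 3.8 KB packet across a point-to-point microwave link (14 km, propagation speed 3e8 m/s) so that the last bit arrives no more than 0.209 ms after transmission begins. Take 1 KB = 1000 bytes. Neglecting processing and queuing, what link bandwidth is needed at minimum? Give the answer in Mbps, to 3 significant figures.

187 Mbps

L = 30400 bits.
Propagation delay = 14000 / 300000000 = 0.0466667 ms.
Transmission budget = 0.209 − 0.0466667 = 0.162333 ms.
R ≥ L / t_tx = 30400 bits / 0.000162333 s = 187 Mbps.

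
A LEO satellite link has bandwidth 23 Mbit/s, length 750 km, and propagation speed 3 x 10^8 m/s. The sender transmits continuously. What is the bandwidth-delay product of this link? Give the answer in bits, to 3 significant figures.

Propagation delay = 750000 / 300000000 = 0.0025 s.
BDP = R × t_prop = 23000000 × 0.0025 = 57500 bits.

57500 bits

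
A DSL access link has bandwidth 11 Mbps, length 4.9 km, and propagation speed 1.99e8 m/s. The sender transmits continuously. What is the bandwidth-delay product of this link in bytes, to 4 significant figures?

33.86 bytes

Propagation delay = 4900 / 199000000 = 2.46231e-05 s.
BDP = R × t_prop = 11000000 × 2.46231e-05 = 270.854 bits.
In bytes: 270.854/8 = 33.86 bytes.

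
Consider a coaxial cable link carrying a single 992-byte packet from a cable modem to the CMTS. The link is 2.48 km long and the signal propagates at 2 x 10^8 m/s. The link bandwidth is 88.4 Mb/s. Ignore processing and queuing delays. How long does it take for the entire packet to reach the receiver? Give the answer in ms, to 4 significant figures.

L = 992 × 8 = 7936 bits.
Transmission delay = L/R = 7936 / 88400000 = 0.0897738 ms.
Propagation delay = d/s = 2480 m / 200000000 m/s = 0.0124 ms.
Total = 0.1022 ms.

0.1022 ms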